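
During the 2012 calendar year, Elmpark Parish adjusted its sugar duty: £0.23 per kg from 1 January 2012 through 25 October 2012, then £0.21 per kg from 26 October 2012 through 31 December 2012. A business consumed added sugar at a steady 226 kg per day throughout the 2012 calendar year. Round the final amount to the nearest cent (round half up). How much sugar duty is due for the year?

£18,721.84

1 January – 25 October 2012: 299 days × 226 kg/day = 67,574 kg at £0.23/kg → £15,542.02
26 October – 31 December 2012: 67 days × 226 kg/day = 15,142 kg at £0.21/kg → £3,179.82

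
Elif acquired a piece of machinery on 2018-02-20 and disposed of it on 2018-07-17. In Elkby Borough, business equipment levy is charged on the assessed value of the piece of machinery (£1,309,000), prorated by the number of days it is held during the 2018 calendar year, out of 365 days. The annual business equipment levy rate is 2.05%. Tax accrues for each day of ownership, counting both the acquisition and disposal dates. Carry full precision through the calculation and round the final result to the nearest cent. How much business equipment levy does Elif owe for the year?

Days held (2018-02-20 to 2018-07-17): 148 out of 365
Tax = £1,309,000 × 2.05% × 148/365 = £10,880.8384

£10,880.84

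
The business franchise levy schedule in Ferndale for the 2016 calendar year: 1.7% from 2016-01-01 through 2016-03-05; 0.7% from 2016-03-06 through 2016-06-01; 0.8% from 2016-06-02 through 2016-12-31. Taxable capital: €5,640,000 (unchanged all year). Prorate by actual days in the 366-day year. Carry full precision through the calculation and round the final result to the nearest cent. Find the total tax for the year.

2016-01-01 to 2016-03-05: 65 days at 1.7% → €5,640,000 × 1.7% × 65/366 = €17,027.8689
2016-03-06 to 2016-06-01: 88 days at 0.7% → €5,640,000 × 0.7% × 88/366 = €9,492.4590
2016-06-02 to 2016-12-31: 213 days at 0.8% → €5,640,000 × 0.8% × 213/366 = €26,258.3607
Total = €52,778.6885

€52,778.69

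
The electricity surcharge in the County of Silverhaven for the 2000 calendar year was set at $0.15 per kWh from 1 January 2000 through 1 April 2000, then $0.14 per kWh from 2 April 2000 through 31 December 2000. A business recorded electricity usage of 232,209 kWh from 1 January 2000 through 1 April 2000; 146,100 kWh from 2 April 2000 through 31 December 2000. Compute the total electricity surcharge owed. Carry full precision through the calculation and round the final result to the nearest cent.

$55,285.35

1 January – 1 April 2000: 232,209 kWh at $0.15/kWh → $34,831.35
2 April – 31 December 2000: 146,100 kWh at $0.14/kWh → $20,454.00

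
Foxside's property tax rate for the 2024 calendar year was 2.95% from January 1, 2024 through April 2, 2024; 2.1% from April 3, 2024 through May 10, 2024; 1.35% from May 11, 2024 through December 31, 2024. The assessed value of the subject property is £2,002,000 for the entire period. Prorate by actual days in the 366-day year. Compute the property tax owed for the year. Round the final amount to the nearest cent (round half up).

£36,725.21

January 1 – April 2, 2024: 93 days at 2.95% → £2,002,000 × 2.95% × 93/366 = £15,006.7951
April 3 – May 10, 2024: 38 days at 2.1% → £2,002,000 × 2.1% × 38/366 = £4,365.0164
May 11 – December 31, 2024: 235 days at 1.35% → £2,002,000 × 1.35% × 235/366 = £17,353.4016
Total = £36,725.2131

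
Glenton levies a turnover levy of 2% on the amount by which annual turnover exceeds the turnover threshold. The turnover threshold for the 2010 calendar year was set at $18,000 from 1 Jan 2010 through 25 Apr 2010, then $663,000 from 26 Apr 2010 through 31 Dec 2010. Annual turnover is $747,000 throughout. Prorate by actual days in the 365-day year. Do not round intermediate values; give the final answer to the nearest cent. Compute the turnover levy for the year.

1 Jan – 25 Apr 2010: 115 days, exemption $18,000 → ($747,000 − $18,000) × 2% × 115/365 = $4,593.6986
26 Apr – 31 Dec 2010: 250 days, exemption $663,000 → ($747,000 − $663,000) × 2% × 250/365 = $1,150.6849
Total = $5,744.3836

$5,744.38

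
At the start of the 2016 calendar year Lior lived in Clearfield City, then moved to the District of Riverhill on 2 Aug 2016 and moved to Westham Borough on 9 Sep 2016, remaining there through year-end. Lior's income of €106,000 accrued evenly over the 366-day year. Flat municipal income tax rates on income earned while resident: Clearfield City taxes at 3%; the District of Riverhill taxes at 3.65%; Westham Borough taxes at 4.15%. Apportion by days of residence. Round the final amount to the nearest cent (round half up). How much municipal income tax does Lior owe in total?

Clearfield City, 1 Jan – 1 Aug 2016: 214 days → €106,000 × 3% × 214/366 = €1,859.3443
The District of Riverhill, 2 Aug – 8 Sep 2016: 38 days → €106,000 × 3.65% × 38/366 = €401.6995
Westham Borough, 9 Sep – 31 Dec 2016: 114 days → €106,000 × 4.15% × 114/366 = €1,370.1803
Total = €3,631.2240

€3,631.22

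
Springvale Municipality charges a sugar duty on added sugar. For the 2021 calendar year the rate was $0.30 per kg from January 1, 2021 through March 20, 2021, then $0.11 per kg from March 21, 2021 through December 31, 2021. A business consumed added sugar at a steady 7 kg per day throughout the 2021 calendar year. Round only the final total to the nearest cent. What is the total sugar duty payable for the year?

January 1 – March 20, 2021: 79 days × 7 kg/day = 553 kg at $0.30/kg → $165.90
March 21 – December 31, 2021: 286 days × 7 kg/day = 2,002 kg at $0.11/kg → $220.22

$386.12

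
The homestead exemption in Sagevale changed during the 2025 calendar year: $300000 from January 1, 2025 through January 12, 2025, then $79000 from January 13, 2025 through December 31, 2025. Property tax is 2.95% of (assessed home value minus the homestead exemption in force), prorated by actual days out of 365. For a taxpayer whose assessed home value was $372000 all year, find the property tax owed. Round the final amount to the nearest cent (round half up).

$8429.16

January 1 – January 12, 2025: 12 days, exemption $300000 → ($372000 − $300000) × 2.95% × 12/365 = $69.8301
January 13 – December 31, 2025: 353 days, exemption $79000 → ($372000 − $79000) × 2.95% × 353/365 = $8359.3301
Total = $8429.1603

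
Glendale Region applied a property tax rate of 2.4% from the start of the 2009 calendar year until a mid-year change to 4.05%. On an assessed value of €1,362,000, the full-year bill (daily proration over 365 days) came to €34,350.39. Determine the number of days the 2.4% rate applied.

338 days

Let d = days at the first rate; then 365 − d days at the second rate.
€1,362,000 × [2.4%·d + 4.05%·(365−d)] / 365 = €34,350.39
Solving gives d = 338, so the new rate took effect on 5 Dec 2009.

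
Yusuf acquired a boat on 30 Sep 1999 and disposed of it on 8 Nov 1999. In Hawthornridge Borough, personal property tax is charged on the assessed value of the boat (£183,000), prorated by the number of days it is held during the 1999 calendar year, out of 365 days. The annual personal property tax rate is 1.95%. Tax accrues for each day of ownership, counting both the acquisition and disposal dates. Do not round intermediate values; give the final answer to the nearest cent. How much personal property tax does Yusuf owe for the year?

Days held (30 Sep – 8 Nov 1999): 40 out of 365
Tax = £183,000 × 1.95% × 40/365 = £391.0685

£391.07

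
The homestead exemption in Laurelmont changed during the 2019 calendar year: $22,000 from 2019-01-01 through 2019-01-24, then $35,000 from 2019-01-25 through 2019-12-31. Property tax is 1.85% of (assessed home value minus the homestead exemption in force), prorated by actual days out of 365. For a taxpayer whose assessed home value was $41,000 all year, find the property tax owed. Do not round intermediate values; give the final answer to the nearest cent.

2019-01-01 to 2019-01-24: 24 days, exemption $22,000 → ($41,000 − $22,000) × 1.85% × 24/365 = $23.1123
2019-01-25 to 2019-12-31: 341 days, exemption $35,000 → ($41,000 − $35,000) × 1.85% × 341/365 = $103.7014
Total = $126.8137

$126.81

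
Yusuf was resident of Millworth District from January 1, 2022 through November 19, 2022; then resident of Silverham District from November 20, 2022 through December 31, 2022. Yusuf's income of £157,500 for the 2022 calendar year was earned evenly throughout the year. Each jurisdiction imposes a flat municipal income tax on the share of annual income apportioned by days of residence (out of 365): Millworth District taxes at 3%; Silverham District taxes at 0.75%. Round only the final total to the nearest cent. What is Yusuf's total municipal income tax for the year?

Millworth District, January 1 – November 19, 2022: 323 days → £157,500 × 3% × 323/365 = £4,181.3014
Silverham District, November 20 – December 31, 2022: 42 days → £157,500 × 0.75% × 42/365 = £135.9247
Total = £4,317.2260

£4,317.23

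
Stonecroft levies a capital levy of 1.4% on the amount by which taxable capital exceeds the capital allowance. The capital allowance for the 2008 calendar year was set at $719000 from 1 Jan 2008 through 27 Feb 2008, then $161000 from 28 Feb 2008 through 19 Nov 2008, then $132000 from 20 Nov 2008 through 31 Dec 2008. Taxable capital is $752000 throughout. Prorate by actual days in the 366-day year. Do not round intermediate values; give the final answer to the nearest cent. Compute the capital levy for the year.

1 Jan – 27 Feb 2008: 58 days, exemption $719000 → ($752000 − $719000) × 1.4% × 58/366 = $73.2131
28 Feb – 19 Nov 2008: 266 days, exemption $161000 → ($752000 − $161000) × 1.4% × 266/366 = $6013.3443
20 Nov – 31 Dec 2008: 42 days, exemption $132000 → ($752000 − $132000) × 1.4% × 42/366 = $996.0656
Total = $7082.6230

$7082.62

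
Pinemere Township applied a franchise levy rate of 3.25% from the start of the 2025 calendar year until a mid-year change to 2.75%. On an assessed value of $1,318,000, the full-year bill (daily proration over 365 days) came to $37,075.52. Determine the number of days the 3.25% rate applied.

46 days

Let d = days at the first rate; then 365 − d days at the second rate.
$1,318,000 × [3.25%·d + 2.75%·(365−d)] / 365 = $37,075.52
Solving gives d = 46, so the new rate took effect on 16 Feb 2025.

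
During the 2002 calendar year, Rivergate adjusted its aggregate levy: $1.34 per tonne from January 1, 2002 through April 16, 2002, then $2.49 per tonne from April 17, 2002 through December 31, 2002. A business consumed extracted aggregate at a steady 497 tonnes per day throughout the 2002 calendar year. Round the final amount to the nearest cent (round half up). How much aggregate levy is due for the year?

$391,114.15

January 1 – April 16, 2002: 106 days × 497 tonnes/day = 52,682 tonnes at $1.34/tonne → $70,593.88
April 17 – December 31, 2002: 259 days × 497 tonnes/day = 128,723 tonnes at $2.49/tonne → $320,520.27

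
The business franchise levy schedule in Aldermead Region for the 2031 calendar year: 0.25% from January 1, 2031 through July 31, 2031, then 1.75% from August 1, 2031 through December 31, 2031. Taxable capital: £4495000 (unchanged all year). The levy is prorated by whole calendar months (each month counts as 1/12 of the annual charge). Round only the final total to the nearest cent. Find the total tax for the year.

January 1 – July 31, 2031: 7 months at 0.25% → £4495000 × 0.25% × 7/12 = £6555.2083
August 1 – December 31, 2031: 5 months at 1.75% → £4495000 × 1.75% × 5/12 = £32776.0417
Total = £39331.2500

£39331.25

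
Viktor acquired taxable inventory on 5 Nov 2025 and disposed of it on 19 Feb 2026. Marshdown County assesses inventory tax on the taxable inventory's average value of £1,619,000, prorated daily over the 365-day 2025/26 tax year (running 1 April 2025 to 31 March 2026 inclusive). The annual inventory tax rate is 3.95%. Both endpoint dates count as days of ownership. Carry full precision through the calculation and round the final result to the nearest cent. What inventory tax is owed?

£18,747.13

Days held (5 Nov 2025 – 19 Feb 2026): 107 out of 365
Tax = £1,619,000 × 3.95% × 107/365 = £18,747.1329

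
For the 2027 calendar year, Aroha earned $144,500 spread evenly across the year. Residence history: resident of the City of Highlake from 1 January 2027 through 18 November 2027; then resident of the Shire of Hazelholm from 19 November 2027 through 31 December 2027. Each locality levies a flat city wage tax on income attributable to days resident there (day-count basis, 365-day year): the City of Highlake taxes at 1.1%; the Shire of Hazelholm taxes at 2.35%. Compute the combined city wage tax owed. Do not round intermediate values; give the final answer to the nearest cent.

$1,802.29

The City of Highlake, 1 January – 18 November 2027: 322 days → $144,500 × 1.1% × 322/365 = $1,402.2438
The Shire of Hazelholm, 19 November – 31 December 2027: 43 days → $144,500 × 2.35% × 43/365 = $400.0473
Total = $1,802.2911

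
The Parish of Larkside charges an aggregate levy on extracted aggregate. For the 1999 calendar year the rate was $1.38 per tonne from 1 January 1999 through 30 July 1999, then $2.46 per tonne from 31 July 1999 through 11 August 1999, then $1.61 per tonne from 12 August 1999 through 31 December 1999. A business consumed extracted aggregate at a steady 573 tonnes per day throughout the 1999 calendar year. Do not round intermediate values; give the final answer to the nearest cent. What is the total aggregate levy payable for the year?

$314,760.36

1 January – 30 July 1999: 211 days × 573 tonnes/day = 120,903 tonnes at $1.38/tonne → $166,846.14
31 July – 11 August 1999: 12 days × 573 tonnes/day = 6,876 tonnes at $2.46/tonne → $16,914.96
12 August – 31 December 1999: 142 days × 573 tonnes/day = 81,366 tonnes at $1.61/tonne → $130,999.26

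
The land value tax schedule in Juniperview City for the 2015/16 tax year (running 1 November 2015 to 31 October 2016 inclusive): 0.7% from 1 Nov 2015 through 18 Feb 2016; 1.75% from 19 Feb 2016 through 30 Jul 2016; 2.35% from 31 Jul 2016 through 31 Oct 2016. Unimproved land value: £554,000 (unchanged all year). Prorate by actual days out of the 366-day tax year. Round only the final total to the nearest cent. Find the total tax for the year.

£8,791.34

1 Nov 2015 – 18 Feb 2016: 110 days at 0.7% → £554,000 × 0.7% × 110/366 = £1,165.5191
19 Feb – 30 Jul 2016: 163 days at 1.75% → £554,000 × 1.75% × 163/366 = £4,317.7186
31 Jul – 31 Oct 2016: 93 days at 2.35% → £554,000 × 2.35% × 93/366 = £3,308.1066
Total = £8,791.3443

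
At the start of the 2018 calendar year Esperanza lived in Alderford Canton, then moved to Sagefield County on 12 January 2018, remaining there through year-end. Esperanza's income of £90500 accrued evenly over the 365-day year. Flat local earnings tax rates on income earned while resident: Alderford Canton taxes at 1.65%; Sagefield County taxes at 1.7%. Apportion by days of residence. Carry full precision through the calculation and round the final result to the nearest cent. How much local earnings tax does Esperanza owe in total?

Alderford Canton, 1 January – 11 January 2018: 11 days → £90500 × 1.65% × 11/365 = £45.0021
Sagefield County, 12 January – 31 December 2018: 354 days → £90500 × 1.7% × 354/365 = £1492.1342
Total = £1537.1363

£1537.14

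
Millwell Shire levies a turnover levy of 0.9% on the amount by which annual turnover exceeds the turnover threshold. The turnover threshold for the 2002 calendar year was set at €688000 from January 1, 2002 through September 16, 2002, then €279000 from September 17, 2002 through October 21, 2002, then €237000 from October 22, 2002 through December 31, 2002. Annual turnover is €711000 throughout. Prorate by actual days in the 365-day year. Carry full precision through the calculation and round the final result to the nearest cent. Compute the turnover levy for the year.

€1349.53

January 1 – September 16, 2002: 259 days, exemption €688000 → (€711000 − €688000) × 0.9% × 259/365 = €146.8849
September 17 – October 21, 2002: 35 days, exemption €279000 → (€711000 − €279000) × 0.9% × 35/365 = €372.8219
October 22 – December 31, 2002: 71 days, exemption €237000 → (€711000 − €237000) × 0.9% × 71/365 = €829.8247
Total = €1349.5315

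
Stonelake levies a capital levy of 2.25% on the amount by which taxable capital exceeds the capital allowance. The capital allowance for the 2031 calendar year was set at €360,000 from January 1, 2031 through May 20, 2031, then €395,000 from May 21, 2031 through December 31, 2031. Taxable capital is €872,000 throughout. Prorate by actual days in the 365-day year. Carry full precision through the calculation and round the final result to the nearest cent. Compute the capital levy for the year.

January 1 – May 20, 2031: 140 days, exemption €360,000 → (€872,000 − €360,000) × 2.25% × 140/365 = €4,418.6301
May 21 – December 31, 2031: 225 days, exemption €395,000 → (€872,000 − €395,000) × 2.25% × 225/365 = €6,615.9247
Total = €11,034.5548

€11,034.55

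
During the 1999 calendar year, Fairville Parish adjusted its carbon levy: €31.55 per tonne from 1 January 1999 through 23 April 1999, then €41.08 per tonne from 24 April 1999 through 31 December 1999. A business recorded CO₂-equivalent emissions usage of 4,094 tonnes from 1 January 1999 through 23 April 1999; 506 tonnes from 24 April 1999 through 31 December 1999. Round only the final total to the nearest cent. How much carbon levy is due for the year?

1 January – 23 April 1999: 4,094 tonnes at €31.55/tonne → €129165.70
24 April – 31 December 1999: 506 tonnes at €41.08/tonne → €20786.48

€149952.18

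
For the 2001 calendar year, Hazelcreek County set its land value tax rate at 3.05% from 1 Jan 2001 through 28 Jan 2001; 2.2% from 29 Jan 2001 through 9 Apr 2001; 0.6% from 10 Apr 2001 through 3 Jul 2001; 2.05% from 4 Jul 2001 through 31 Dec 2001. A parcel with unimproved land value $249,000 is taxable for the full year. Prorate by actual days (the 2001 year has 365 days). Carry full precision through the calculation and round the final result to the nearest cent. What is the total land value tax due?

$4,527.37

1 Jan – 28 Jan 2001: 28 days at 3.05% → $249,000 × 3.05% × 28/365 = $582.5918
29 Jan – 9 Apr 2001: 71 days at 2.2% → $249,000 × 2.2% × 71/365 = $1,065.5836
10 Apr – 3 Jul 2001: 85 days at 0.6% → $249,000 × 0.6% × 85/365 = $347.9178
4 Jul – 31 Dec 2001: 181 days at 2.05% → $249,000 × 2.05% × 181/365 = $2,531.2726
Total = $4,527.3658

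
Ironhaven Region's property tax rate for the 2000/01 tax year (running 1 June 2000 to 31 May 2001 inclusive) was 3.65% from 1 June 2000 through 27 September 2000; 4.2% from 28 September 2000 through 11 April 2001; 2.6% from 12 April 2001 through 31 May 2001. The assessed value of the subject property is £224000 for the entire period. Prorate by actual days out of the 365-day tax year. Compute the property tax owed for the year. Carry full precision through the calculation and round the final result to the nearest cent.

1 June – 27 September 2000: 119 days at 3.65% → £224000 × 3.65% × 119/365 = £2665.6000
28 September 2000 – 11 April 2001: 196 days at 4.2% → £224000 × 4.2% × 196/365 = £5051.9671
12 April – 31 May 2001: 50 days at 2.6% → £224000 × 2.6% × 50/365 = £797.8082
Total = £8515.3753

£8515.38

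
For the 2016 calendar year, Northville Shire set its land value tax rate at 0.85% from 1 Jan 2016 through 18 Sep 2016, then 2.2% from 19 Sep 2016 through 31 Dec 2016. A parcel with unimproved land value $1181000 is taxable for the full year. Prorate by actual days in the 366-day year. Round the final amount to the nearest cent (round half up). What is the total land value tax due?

1 Jan – 18 Sep 2016: 262 days at 0.85% → $1181000 × 0.85% × 262/366 = $7186.0301
19 Sep – 31 Dec 2016: 104 days at 2.2% → $1181000 × 2.2% × 104/366 = $7382.8634
Total = $14568.8934

$14568.89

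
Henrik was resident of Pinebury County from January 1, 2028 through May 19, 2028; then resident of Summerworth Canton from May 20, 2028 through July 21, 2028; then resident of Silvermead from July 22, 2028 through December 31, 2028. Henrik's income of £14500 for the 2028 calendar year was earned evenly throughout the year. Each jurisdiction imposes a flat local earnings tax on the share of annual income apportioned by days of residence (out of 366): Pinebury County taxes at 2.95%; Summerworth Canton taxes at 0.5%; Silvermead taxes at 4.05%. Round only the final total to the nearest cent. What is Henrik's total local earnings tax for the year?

Pinebury County, January 1 – May 19, 2028: 140 days → £14500 × 2.95% × 140/366 = £163.6202
Summerworth Canton, May 20 – July 21, 2028: 63 days → £14500 × 0.5% × 63/366 = £12.4795
Silvermead, July 22 – December 31, 2028: 163 days → £14500 × 4.05% × 163/366 = £261.5348
Total = £437.6346

£437.63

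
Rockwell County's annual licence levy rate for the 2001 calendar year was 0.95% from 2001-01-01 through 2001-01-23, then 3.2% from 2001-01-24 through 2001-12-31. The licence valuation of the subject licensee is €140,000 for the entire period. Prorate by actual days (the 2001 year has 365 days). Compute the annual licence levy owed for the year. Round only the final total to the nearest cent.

€4,281.51

2001-01-01 to 2001-01-23: 23 days at 0.95% → €140,000 × 0.95% × 23/365 = €83.8082
2001-01-24 to 2001-12-31: 342 days at 3.2% → €140,000 × 3.2% × 342/365 = €4,197.6986
Total = €4,281.5068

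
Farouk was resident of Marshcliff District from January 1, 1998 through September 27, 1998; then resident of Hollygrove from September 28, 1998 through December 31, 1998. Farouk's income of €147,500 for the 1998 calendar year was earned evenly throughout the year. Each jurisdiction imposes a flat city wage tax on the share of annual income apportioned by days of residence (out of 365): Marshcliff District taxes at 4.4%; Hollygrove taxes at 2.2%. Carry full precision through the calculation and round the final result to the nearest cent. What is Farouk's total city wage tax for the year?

Marshcliff District, January 1 – September 27, 1998: 270 days → €147,500 × 4.4% × 270/365 = €4,800.8219
Hollygrove, September 28 – December 31, 1998: 95 days → €147,500 × 2.2% × 95/365 = €844.5890
Total = €5,645.4110

€5,645.41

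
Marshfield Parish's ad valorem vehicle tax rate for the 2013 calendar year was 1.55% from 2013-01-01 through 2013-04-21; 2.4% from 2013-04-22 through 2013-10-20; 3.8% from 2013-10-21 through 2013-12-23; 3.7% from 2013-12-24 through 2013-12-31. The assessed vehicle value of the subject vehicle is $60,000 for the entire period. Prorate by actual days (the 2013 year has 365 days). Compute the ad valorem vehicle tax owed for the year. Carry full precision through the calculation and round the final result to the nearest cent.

2013-01-01 to 2013-04-21: 111 days at 1.55% → $60,000 × 1.55% × 111/365 = $282.8219
2013-04-22 to 2013-10-20: 182 days at 2.4% → $60,000 × 2.4% × 182/365 = $718.0274
2013-10-21 to 2013-12-23: 64 days at 3.8% → $60,000 × 3.8% × 64/365 = $399.7808
2013-12-24 to 2013-12-31: 8 days at 3.7% → $60,000 × 3.7% × 8/365 = $48.6575
Total = $1,449.2877

$1,449.29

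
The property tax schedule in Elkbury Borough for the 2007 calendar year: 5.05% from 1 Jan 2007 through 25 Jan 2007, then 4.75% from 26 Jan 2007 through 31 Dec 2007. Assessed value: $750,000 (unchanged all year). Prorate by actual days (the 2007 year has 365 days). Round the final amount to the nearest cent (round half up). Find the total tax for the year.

$35,779.11

1 Jan – 25 Jan 2007: 25 days at 5.05% → $750,000 × 5.05% × 25/365 = $2,594.1781
26 Jan – 31 Dec 2007: 340 days at 4.75% → $750,000 × 4.75% × 340/365 = $33,184.9315
Total = $35,779.1096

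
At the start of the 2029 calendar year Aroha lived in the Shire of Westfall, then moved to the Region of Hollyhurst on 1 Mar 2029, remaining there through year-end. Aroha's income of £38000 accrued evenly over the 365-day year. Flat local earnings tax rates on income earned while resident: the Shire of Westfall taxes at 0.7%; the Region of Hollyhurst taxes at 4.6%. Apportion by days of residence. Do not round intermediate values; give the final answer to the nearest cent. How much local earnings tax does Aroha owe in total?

The Shire of Westfall, 1 Jan – 28 Feb 2029: 59 days → £38000 × 0.7% × 59/365 = £42.9973
The Region of Hollyhurst, 1 Mar – 31 Dec 2029: 306 days → £38000 × 4.6% × 306/365 = £1465.4466
Total = £1508.4438

£1508.44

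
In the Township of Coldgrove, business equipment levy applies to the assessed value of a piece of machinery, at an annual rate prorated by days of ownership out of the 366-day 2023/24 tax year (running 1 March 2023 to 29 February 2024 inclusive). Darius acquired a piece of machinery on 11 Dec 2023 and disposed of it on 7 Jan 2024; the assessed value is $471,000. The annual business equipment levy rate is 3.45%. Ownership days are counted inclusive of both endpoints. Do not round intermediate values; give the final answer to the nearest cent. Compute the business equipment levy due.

$1,243.13

Days held (11 Dec 2023 – 7 Jan 2024): 28 out of 366
Tax = $471,000 × 3.45% × 28/366 = $1,243.1311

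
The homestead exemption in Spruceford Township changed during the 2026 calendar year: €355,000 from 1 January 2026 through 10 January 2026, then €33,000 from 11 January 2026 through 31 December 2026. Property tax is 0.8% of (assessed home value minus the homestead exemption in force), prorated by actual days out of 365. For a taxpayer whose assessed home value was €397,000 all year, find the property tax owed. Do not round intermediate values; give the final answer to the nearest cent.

1 January – 10 January 2026: 10 days, exemption €355,000 → (€397,000 − €355,000) × 0.8% × 10/365 = €9.2055
11 January – 31 December 2026: 355 days, exemption €33,000 → (€397,000 − €33,000) × 0.8% × 355/365 = €2,832.2192
Total = €2,841.4247

€2,841.42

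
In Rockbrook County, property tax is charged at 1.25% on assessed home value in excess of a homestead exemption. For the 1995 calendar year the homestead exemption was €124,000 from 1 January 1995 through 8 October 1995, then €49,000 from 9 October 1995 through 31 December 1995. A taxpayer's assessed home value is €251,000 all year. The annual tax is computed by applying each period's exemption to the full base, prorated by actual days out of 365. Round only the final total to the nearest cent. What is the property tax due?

€1,803.25

1 January – 8 October 1995: 281 days, exemption €124,000 → (€251,000 − €124,000) × 1.25% × 281/365 = €1,222.1575
9 October – 31 December 1995: 84 days, exemption €49,000 → (€251,000 − €49,000) × 1.25% × 84/365 = €581.0959
Total = €1,803.2534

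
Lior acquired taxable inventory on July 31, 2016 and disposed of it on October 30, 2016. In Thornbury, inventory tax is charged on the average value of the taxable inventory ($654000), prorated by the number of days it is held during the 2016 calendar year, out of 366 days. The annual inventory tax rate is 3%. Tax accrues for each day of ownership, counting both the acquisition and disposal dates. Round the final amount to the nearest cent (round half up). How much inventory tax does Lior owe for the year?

$4931.80

Days held (July 31 – October 30, 2016): 92 out of 366
Tax = $654000 × 3% × 92/366 = $4931.8033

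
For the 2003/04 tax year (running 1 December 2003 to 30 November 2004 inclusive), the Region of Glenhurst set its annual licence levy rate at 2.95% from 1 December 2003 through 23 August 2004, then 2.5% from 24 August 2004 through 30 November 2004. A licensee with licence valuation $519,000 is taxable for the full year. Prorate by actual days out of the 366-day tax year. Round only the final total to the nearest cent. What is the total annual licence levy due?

1 December 2003 – 23 August 2004: 267 days at 2.95% → $519,000 × 2.95% × 267/366 = $11,169.1352
24 August – 30 November 2004: 99 days at 2.5% → $519,000 × 2.5% × 99/366 = $3,509.6311
Total = $14,678.7664

$14,678.77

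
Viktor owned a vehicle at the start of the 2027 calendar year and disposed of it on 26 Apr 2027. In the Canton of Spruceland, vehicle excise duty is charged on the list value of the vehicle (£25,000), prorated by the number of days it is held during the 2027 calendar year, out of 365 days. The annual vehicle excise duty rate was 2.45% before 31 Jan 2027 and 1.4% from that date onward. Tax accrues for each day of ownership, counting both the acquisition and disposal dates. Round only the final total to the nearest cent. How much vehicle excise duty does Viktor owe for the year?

£132.81

1 Jan – 30 Jan 2027: 30 days at 2.45% → £25,000 × 2.45% × 30/365 = £50.3425
31 Jan – 26 Apr 2027: 86 days at 1.4% → £25,000 × 1.4% × 86/365 = £82.4658
Total = £132.8082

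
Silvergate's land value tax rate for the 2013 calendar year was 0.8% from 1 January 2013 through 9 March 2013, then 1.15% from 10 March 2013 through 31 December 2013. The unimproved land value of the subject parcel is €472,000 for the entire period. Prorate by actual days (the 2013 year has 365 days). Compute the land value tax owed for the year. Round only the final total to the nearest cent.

1 January – 9 March 2013: 68 days at 0.8% → €472,000 × 0.8% × 68/365 = €703.4740
10 March – 31 December 2013: 297 days at 1.15% → €472,000 × 1.15% × 297/365 = €4,416.7562
Total = €5,120.2301

€5,120.23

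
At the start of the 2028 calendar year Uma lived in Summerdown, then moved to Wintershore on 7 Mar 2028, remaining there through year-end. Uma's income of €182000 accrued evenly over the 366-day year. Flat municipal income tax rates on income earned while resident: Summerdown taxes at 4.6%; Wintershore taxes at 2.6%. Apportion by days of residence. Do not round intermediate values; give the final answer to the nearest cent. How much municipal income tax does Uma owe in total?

Summerdown, 1 Jan – 6 Mar 2028: 66 days → €182000 × 4.6% × 66/366 = €1509.7049
Wintershore, 7 Mar – 31 Dec 2028: 300 days → €182000 × 2.6% × 300/366 = €3878.6885
Total = €5388.3934

€5388.39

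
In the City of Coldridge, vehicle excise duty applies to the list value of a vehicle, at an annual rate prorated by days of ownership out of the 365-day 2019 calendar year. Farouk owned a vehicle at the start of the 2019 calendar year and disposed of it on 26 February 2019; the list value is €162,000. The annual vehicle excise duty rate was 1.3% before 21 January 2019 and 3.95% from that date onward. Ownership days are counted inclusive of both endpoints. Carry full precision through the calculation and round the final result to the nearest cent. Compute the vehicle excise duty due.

€764.06

1 January – 20 January 2019: 20 days at 1.3% → €162,000 × 1.3% × 20/365 = €115.3973
21 January – 26 February 2019: 37 days at 3.95% → €162,000 × 3.95% × 37/365 = €648.6658
Total = €764.0630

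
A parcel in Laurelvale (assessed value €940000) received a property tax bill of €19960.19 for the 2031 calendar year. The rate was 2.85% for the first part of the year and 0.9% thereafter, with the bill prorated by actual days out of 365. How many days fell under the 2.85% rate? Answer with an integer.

229 days

Let d = days at the first rate; then 365 − d days at the second rate.
€940000 × [2.85%·d + 0.9%·(365−d)] / 365 = €19960.19
Solving gives d = 229, so the new rate took effect on August 18, 2031.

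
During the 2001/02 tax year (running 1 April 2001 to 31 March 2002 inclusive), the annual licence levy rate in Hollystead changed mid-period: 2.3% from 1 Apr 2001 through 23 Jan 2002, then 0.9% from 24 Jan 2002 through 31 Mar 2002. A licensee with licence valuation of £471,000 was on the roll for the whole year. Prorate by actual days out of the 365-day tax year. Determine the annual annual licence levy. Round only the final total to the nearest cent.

1 Apr 2001 – 23 Jan 2002: 298 days at 2.3% → £471,000 × 2.3% × 298/365 = £8,844.4767
24 Jan – 31 Mar 2002: 67 days at 0.9% → £471,000 × 0.9% × 67/365 = £778.1178
Total = £9,622.5945

£9,622.59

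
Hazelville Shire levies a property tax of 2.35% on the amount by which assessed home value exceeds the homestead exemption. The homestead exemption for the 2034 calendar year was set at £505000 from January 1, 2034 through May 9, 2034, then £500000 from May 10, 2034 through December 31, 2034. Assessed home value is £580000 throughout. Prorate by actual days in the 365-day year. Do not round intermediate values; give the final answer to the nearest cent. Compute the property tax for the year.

£1838.47

January 1 – May 9, 2034: 129 days, exemption £505000 → (£580000 − £505000) × 2.35% × 129/365 = £622.9110
May 10 – December 31, 2034: 236 days, exemption £500000 → (£580000 − £500000) × 2.35% × 236/365 = £1215.5616
Total = £1838.4726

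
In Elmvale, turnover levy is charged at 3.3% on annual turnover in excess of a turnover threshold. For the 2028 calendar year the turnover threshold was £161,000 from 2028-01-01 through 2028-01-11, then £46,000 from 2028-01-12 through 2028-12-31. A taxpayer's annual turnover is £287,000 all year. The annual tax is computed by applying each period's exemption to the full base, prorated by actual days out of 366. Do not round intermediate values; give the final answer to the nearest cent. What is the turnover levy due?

2028-01-01 to 2028-01-11: 11 days, exemption £161,000 → (£287,000 − £161,000) × 3.3% × 11/366 = £124.9672
2028-01-12 to 2028-12-31: 355 days, exemption £46,000 → (£287,000 − £46,000) × 3.3% × 355/366 = £7,713.9754
Total = £7,838.9426

£7,838.94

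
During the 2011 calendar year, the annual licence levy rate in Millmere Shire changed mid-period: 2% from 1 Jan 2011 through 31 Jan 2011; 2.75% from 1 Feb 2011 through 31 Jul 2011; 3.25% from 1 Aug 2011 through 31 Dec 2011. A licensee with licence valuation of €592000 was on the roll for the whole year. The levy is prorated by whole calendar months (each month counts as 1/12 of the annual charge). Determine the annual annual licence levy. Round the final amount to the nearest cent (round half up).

1 Jan – 31 Jan 2011: 1 month at 2% → €592000 × 2% × 1/12 = €986.6667
1 Feb – 31 Jul 2011: 6 months at 2.75% → €592000 × 2.75% × 6/12 = €8140.0000
1 Aug – 31 Dec 2011: 5 months at 3.25% → €592000 × 3.25% × 5/12 = €8016.6667
Total = €17143.3333

€17143.33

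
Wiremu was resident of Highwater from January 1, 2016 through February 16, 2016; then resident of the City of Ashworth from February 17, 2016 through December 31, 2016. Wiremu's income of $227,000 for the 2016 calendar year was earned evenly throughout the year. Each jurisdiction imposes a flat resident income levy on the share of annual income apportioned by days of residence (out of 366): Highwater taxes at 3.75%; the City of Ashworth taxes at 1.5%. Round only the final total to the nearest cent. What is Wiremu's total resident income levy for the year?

Highwater, January 1 – February 16, 2016: 47 days → $227,000 × 3.75% × 47/366 = $1,093.1352
The City of Ashworth, February 17 – December 31, 2016: 319 days → $227,000 × 1.5% × 319/366 = $2,967.7459
Total = $4,060.8811

$4,060.88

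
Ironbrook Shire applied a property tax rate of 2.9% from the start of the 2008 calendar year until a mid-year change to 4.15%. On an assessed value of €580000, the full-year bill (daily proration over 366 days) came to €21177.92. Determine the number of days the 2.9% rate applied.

146 days

Let d = days at the first rate; then 366 − d days at the second rate.
€580000 × [2.9%·d + 4.15%·(366−d)] / 366 = €21177.92
Solving gives d = 146, so the new rate took effect on 26 May 2008.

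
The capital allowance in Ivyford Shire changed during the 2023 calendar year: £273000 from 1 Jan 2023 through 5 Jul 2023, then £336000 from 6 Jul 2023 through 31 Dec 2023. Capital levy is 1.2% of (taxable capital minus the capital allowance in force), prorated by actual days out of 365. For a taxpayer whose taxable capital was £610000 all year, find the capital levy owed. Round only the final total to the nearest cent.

£3673.25

1 Jan – 5 Jul 2023: 186 days, exemption £273000 → (£610000 − £273000) × 1.2% × 186/365 = £2060.7781
6 Jul – 31 Dec 2023: 179 days, exemption £336000 → (£610000 − £336000) × 1.2% × 179/365 = £1612.4712
Total = £3673.2493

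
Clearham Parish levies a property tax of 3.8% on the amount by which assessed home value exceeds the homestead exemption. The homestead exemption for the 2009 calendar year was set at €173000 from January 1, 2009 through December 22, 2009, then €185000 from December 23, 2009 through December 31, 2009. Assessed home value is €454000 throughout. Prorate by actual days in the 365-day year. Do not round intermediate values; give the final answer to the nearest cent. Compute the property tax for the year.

January 1 – December 22, 2009: 356 days, exemption €173000 → (€454000 − €173000) × 3.8% × 356/365 = €10414.7068
December 23 – December 31, 2009: 9 days, exemption €185000 → (€454000 − €185000) × 3.8% × 9/365 = €252.0493
Total = €10666.7562

€10666.76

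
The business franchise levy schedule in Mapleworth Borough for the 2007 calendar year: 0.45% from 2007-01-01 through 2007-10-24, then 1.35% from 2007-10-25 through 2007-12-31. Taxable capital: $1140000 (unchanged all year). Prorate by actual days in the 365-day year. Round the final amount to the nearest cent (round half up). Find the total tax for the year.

$7041.45

2007-01-01 to 2007-10-24: 297 days at 0.45% → $1140000 × 0.45% × 297/365 = $4174.2740
2007-10-25 to 2007-12-31: 68 days at 1.35% → $1140000 × 1.35% × 68/365 = $2867.1781
Total = $7041.4521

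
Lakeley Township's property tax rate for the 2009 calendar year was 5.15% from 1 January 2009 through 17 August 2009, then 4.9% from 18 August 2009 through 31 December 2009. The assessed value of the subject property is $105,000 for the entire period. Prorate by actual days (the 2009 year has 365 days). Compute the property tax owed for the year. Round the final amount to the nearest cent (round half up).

$5,309.69

1 January – 17 August 2009: 229 days at 5.15% → $105,000 × 5.15% × 229/365 = $3,392.6507
18 August – 31 December 2009: 136 days at 4.9% → $105,000 × 4.9% × 136/365 = $1,917.0411
Total = $5,309.6918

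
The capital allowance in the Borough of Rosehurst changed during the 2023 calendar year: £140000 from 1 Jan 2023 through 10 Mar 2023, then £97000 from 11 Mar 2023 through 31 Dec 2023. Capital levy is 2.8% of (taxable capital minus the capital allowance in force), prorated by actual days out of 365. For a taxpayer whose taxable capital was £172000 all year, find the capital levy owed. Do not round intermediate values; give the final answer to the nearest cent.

£1872.39

1 Jan – 10 Mar 2023: 69 days, exemption £140000 → (£172000 − £140000) × 2.8% × 69/365 = £169.3808
11 Mar – 31 Dec 2023: 296 days, exemption £97000 → (£172000 − £97000) × 2.8% × 296/365 = £1703.0137
Total = £1872.3945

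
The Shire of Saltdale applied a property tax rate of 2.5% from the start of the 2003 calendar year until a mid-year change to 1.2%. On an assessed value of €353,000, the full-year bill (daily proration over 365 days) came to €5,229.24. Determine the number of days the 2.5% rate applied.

79 days

Let d = days at the first rate; then 365 − d days at the second rate.
€353,000 × [2.5%·d + 1.2%·(365−d)] / 365 = €5,229.24
Solving gives d = 79, so the new rate took effect on 21 March 2003.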